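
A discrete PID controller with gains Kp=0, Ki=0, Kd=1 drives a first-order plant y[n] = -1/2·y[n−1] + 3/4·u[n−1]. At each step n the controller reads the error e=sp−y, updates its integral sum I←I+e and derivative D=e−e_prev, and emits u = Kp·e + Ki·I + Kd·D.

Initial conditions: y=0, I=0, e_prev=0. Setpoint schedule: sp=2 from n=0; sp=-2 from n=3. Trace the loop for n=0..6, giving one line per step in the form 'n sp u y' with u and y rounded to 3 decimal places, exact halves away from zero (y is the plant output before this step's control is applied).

(exact arithmetic carried between steps; '≈' marks a value shown rounded to 6 d.p. or computed from one; I and e_prev carry over from the previous line; the table rounds u and y to 3 d.p., halves away from zero)
n=0: y=0, sp=2, e=sp−y=2; I=2, D=e−e_prev=2; u=0·2+0·2+1·2=2; next y=-1/2·0+3/4·2=1.5
n=1: y=1.5, sp=2, e=sp−y=0.5; I=2.5, D=e−e_prev=-1.5; u=0·0.5+0·2.5+1·(-1.5)=-1.5; next y=-1/2·1.5+3/4·(-1.5)=-1.875
n=2: y=-1.875, sp=2, e=sp−y=3.875; I=6.375, D=e−e_prev=3.375; u=0·3.875+0·6.375+1·3.375=3.375; next y=-1/2·(-1.875)+3/4·3.375=3.46875
n=3: y=3.46875, sp=-2, e=sp−y=-5.46875; I=0.90625, D=e−e_prev=-9.34375; u=0·(-5.46875)+0·0.90625+1·(-9.34375)=-9.34375; next y=-1/2·3.46875+3/4·(-9.34375)≈-8.742188
n=4: y≈-8.742188, sp=-2, e=sp−y≈6.742188; I≈7.648438, D=e−e_prev≈12.210938; u=0·6.742188+0·7.648438+1·12.210938≈12.210938; next y=-1/2·(-8.742188)+3/4·12.210938≈13.529297
n=5: y≈13.529297, sp=-2, e=sp−y≈-15.529297; I≈-7.880859, D=e−e_prev≈-22.271484; u=0·(-15.529297)+0·(-7.880859)+1·(-22.271484)≈-22.271484; next y=-1/2·13.529297+3/4·(-22.271484)≈-23.468262
n=6: y≈-23.468262, sp=-2, e=sp−y≈21.468262; I≈13.587402, D=e−e_prev≈36.997559; u=0·21.468262+0·13.587402+1·36.997559≈36.997559; next y=-1/2·(-23.468262)+3/4·36.997559≈39.482300

0 2 2.000 0.000
1 2 -1.500 1.500
2 2 3.375 -1.875
3 -2 -9.344 3.469
4 -2 12.211 -8.742
5 -2 -22.271 13.529
6 -2 36.998 -23.468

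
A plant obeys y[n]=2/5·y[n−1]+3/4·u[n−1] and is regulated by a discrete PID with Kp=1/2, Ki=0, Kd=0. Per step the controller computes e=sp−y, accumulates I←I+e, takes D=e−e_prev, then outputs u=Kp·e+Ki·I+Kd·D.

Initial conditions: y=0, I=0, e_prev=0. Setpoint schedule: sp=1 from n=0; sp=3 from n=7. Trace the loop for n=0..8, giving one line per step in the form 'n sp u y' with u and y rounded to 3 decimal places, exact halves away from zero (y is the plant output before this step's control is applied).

0 1 0.500 0.000
1 1 0.313 0.375
2 1 0.308 0.384
3 1 0.308 0.385
4 1 0.308 0.385
5 1 0.308 0.385
6 1 0.308 0.385
7 3 1.308 0.385
8 3 0.933 1.135

(exact arithmetic carried between steps; '≈' marks a value shown rounded to 6 d.p. or computed from one; I and e_prev carry over from the previous line; the table rounds u and y to 3 d.p., halves away from zero)
n=0: y=0, sp=1, e=sp−y=1; I=1, D=e−e_prev=1; u=1/2·1+0·1+0·1=0.5; next y=2/5·0+3/4·0.5=0.375
n=1: y=0.375, sp=1, e=sp−y=0.625; I=1.625, D=e−e_prev=-0.375; u=1/2·0.625+0·1.625+0·(-0.375)=0.3125; next y=2/5·0.375+3/4·0.3125=0.384375
n=2: y=0.384375, sp=1, e=sp−y=0.615625; I=2.240625, D=e−e_prev=-0.009375; u=1/2·0.615625+0·2.240625+0·(-0.009375)≈0.307813; next y=2/5·0.384375+3/4·0.307813≈0.384609
n=3: y≈0.384609, sp=1, e=sp−y≈0.615391; I≈2.856016, D=e−e_prev≈-0.000234; u=1/2·0.615391+0·2.856016+0·(-0.000234)≈0.307695; next y=2/5·0.384609+3/4·0.307695≈0.384615
n=4: y≈0.384615, sp=1, e=sp−y≈0.615385; I≈3.471400, D=e−e_prev≈-0.000006; u=1/2·0.615385+0·3.471400+0·(-0.000006)≈0.307692; next y=2/5·0.384615+3/4·0.307692≈0.384615
n=5: y≈0.384615, sp=1, e=sp−y≈0.615385; I≈4.086785, D=e−e_prev≈0.000000; u=1/2·0.615385+0·4.086785+0·0.000000≈0.307692; next y=2/5·0.384615+3/4·0.307692≈0.384615
n=6: y≈0.384615, sp=1, e=sp−y≈0.615385; I≈4.702170, D=e−e_prev≈0.000000; u=1/2·0.615385+0·4.702170+0·0.000000≈0.307692; next y=2/5·0.384615+3/4·0.307692≈0.384615
n=7: y≈0.384615, sp=3, e=sp−y≈2.615385; I≈7.317554, D=e−e_prev≈2.000000; u=1/2·2.615385+0·7.317554+0·2.000000≈1.307692; next y=2/5·0.384615+3/4·1.307692≈1.134615
n=8: y≈1.134615, sp=3, e=sp−y≈1.865385; I≈9.182939, D=e−e_prev≈-0.750000; u=1/2·1.865385+0·9.182939+0·(-0.750000)≈0.932692; next y=2/5·1.134615+3/4·0.932692≈1.153365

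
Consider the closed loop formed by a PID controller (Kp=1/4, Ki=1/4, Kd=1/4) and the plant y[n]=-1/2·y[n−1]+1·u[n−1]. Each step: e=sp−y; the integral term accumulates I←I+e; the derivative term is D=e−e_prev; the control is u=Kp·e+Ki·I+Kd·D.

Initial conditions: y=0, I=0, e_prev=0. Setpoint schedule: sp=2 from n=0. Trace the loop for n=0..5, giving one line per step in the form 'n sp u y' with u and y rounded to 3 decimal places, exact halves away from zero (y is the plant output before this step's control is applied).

(exact arithmetic carried between steps; '≈' marks a value shown rounded to 6 d.p. or computed from one; I and e_prev carry over from the previous line; the table rounds u and y to 3 d.p., halves away from zero)
n=0: y=0, sp=2, e=sp−y=2; I=2, D=e−e_prev=2; u=1/4·2+1/4·2+1/4·2=1.5; next y=-1/2·0+1·1.5=1.5
n=1: y=1.5, sp=2, e=sp−y=0.5; I=2.5, D=e−e_prev=-1.5; u=1/4·0.5+1/4·2.5+1/4·(-1.5)=0.375; next y=-1/2·1.5+1·0.375=-0.375
n=2: y=-0.375, sp=2, e=sp−y=2.375; I=4.875, D=e−e_prev=1.875; u=1/4·2.375+1/4·4.875+1/4·1.875=2.28125; next y=-1/2·(-0.375)+1·2.28125=2.46875
n=3: y=2.46875, sp=2, e=sp−y=-0.46875; I=4.40625, D=e−e_prev=-2.84375; u=1/4·(-0.46875)+1/4·4.40625+1/4·(-2.84375)≈0.273438; next y=-1/2·2.46875+1·0.273438≈-0.960938
n=4: y≈-0.960938, sp=2, e=sp−y≈2.960938; I≈7.367188, D=e−e_prev≈3.429688; u=1/4·2.960938+1/4·7.367188+1/4·3.429688≈3.439453; next y=-1/2·(-0.960938)+1·3.439453≈3.919922
n=5: y≈3.919922, sp=2, e=sp−y≈-1.919922; I≈5.447266, D=e−e_prev≈-4.880859; u=1/4·(-1.919922)+1/4·5.447266+1/4·(-4.880859)≈-0.338379; next y=-1/2·3.919922+1·(-0.338379)≈-2.298340

0 2 1.500 0.000
1 2 0.375 1.500
2 2 2.281 -0.375
3 2 0.273 2.469
4 2 3.439 -0.961
5 2 -0.338 3.920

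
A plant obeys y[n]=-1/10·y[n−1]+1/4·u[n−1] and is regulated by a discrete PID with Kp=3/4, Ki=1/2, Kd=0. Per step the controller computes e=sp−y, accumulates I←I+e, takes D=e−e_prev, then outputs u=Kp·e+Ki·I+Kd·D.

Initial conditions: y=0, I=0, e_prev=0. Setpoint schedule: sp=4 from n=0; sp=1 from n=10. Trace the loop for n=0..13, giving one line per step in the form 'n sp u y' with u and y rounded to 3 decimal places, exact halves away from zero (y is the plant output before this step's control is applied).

0 4 5.000 0.000
1 4 5.438 1.250
2 4 6.832 1.234
3 4 7.777 1.585
4 4 8.733 1.786
5 4 9.567 2.005
6 4 10.331 2.191
7 4 11.020 2.364
8 4 11.645 2.519
9 4 12.209 2.659
10 1 8.971 2.786
11 1 9.106 1.964
12 1 8.479 2.080
13 1 8.149 1.912

(exact arithmetic carried between steps; '≈' marks a value shown rounded to 6 d.p. or computed from one; I and e_prev carry over from the previous line; the table rounds u and y to 3 d.p., halves away from zero)
n=0: y=0, sp=4, e=sp−y=4; I=4, D=e−e_prev=4; u=3/4·4+1/2·4+0·4=5; next y=-1/10·0+1/4·5=1.25
n=1: y=1.25, sp=4, e=sp−y=2.75; I=6.75, D=e−e_prev=-1.25; u=3/4·2.75+1/2·6.75+0·(-1.25)=5.4375; next y=-1/10·1.25+1/4·5.4375=1.234375
n=2: y=1.234375, sp=4, e=sp−y=2.765625; I=9.515625, D=e−e_prev=0.015625; u=3/4·2.765625+1/2·9.515625+0·0.015625≈6.832031; next y=-1/10·1.234375+1/4·6.832031≈1.584570
n=3: y≈1.584570, sp=4, e=sp−y≈2.415430; I≈11.931055, D=e−e_prev≈-0.350195; u=3/4·2.415430+1/2·11.931055+0·(-0.350195)≈7.777100; next y=-1/10·1.584570+1/4·7.777100≈1.785818
n=4: y≈1.785818, sp=4, e=sp−y≈2.214182; I≈14.145237, D=e−e_prev≈-0.201248; u=3/4·2.214182+1/2·14.145237+0·(-0.201248)≈8.733255; next y=-1/10·1.785818+1/4·8.733255≈2.004732
n=5: y≈2.004732, sp=4, e=sp−y≈1.995268; I≈16.140505, D=e−e_prev≈-0.218914; u=3/4·1.995268+1/2·16.140505+0·(-0.218914)≈9.566703; next y=-1/10·2.004732+1/4·9.566703≈2.191203
n=6: y≈2.191203, sp=4, e=sp−y≈1.808797; I≈17.949302, D=e−e_prev≈-0.186471; u=3/4·1.808797+1/2·17.949302+0·(-0.186471)≈10.331249; next y=-1/10·2.191203+1/4·10.331249≈2.363692
n=7: y≈2.363692, sp=4, e=sp−y≈1.636308; I≈19.585610, D=e−e_prev≈-0.172489; u=3/4·1.636308+1/2·19.585610+0·(-0.172489)≈11.020036; next y=-1/10·2.363692+1/4·11.020036≈2.518640
n=8: y≈2.518640, sp=4, e=sp−y≈1.481360; I≈21.066970, D=e−e_prev≈-0.154948; u=3/4·1.481360+1/2·21.066970+0·(-0.154948)≈11.644505; next y=-1/10·2.518640+1/4·11.644505≈2.659262
n=9: y≈2.659262, sp=4, e=sp−y≈1.340738; I≈22.407708, D=e−e_prev≈-0.140623; u=3/4·1.340738+1/2·22.407708+0·(-0.140623)≈12.209407; next y=-1/10·2.659262+1/4·12.209407≈2.786426
n=10: y≈2.786426, sp=1, e=sp−y≈-1.786426; I≈20.621282, D=e−e_prev≈-3.127163; u=3/4·(-1.786426)+1/2·20.621282+0·(-3.127163)≈8.970822; next y=-1/10·2.786426+1/4·8.970822≈1.964063
n=11: y≈1.964063, sp=1, e=sp−y≈-0.964063; I≈19.657219, D=e−e_prev≈0.822363; u=3/4·(-0.964063)+1/2·19.657219+0·0.822363≈9.105563; next y=-1/10·1.964063+1/4·9.105563≈2.079984
n=12: y≈2.079984, sp=1, e=sp−y≈-1.079984; I≈18.577235, D=e−e_prev≈-0.115921; u=3/4·(-1.079984)+1/2·18.577235+0·(-0.115921)≈8.478629; next y=-1/10·2.079984+1/4·8.478629≈1.911659
n=13: y≈1.911659, sp=1, e=sp−y≈-0.911659; I≈17.665576, D=e−e_prev≈0.168325; u=3/4·(-0.911659)+1/2·17.665576+0·0.168325≈8.149044; next y=-1/10·1.911659+1/4·8.149044≈1.846095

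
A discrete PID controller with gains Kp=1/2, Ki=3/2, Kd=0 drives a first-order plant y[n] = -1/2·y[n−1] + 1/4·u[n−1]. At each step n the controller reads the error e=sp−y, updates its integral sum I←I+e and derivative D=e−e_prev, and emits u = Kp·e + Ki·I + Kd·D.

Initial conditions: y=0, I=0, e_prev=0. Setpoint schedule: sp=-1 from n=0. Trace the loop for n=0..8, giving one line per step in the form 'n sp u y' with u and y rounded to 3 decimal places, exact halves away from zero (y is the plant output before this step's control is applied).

(exact arithmetic carried between steps; '≈' marks a value shown rounded to 6 d.p. or computed from one; I and e_prev carry over from the previous line; the table rounds u and y to 3 d.p., halves away from zero)
n=0: y=0, sp=-1, e=sp−y=-1; I=-1, D=e−e_prev=-1; u=1/2·(-1)+3/2·(-1)+0·(-1)=-2; next y=-1/2·0+1/4·(-2)=-0.5
n=1: y=-0.5, sp=-1, e=sp−y=-0.5; I=-1.5, D=e−e_prev=0.5; u=1/2·(-0.5)+3/2·(-1.5)+0·0.5=-2.5; next y=-1/2·(-0.5)+1/4·(-2.5)=-0.375
n=2: y=-0.375, sp=-1, e=sp−y=-0.625; I=-2.125, D=e−e_prev=-0.125; u=1/2·(-0.625)+3/2·(-2.125)+0·(-0.125)=-3.5; next y=-1/2·(-0.375)+1/4·(-3.5)=-0.6875
n=3: y=-0.6875, sp=-1, e=sp−y=-0.3125; I=-2.4375, D=e−e_prev=0.3125; u=1/2·(-0.3125)+3/2·(-2.4375)+0·0.3125=-3.8125; next y=-1/2·(-0.6875)+1/4·(-3.8125)=-0.609375
n=4: y=-0.609375, sp=-1, e=sp−y=-0.390625; I=-2.828125, D=e−e_prev=-0.078125; u=1/2·(-0.390625)+3/2·(-2.828125)+0·(-0.078125)=-4.4375; next y=-1/2·(-0.609375)+1/4·(-4.4375)≈-0.804688
n=5: y≈-0.804688, sp=-1, e=sp−y≈-0.195313; I≈-3.023438, D=e−e_prev≈0.195313; u=1/2·(-0.195313)+3/2·(-3.023438)+0·0.195313≈-4.632813; next y=-1/2·(-0.804688)+1/4·(-4.632813)≈-0.755859
n=6: y≈-0.755859, sp=-1, e=sp−y≈-0.244141; I≈-3.267578, D=e−e_prev≈-0.048828; u=1/2·(-0.244141)+3/2·(-3.267578)+0·(-0.048828)≈-5.023438; next y=-1/2·(-0.755859)+1/4·(-5.023438)≈-0.877930
n=7: y≈-0.877930, sp=-1, e=sp−y≈-0.122070; I≈-3.389648, D=e−e_prev≈0.122070; u=1/2·(-0.122070)+3/2·(-3.389648)+0·0.122070≈-5.145508; next y=-1/2·(-0.877930)+1/4·(-5.145508)≈-0.847412
n=8: y≈-0.847412, sp=-1, e=sp−y≈-0.152588; I≈-3.542236, D=e−e_prev≈-0.030518; u=1/2·(-0.152588)+3/2·(-3.542236)+0·(-0.030518)≈-5.389648; next y=-1/2·(-0.847412)+1/4·(-5.389648)≈-0.923706

0 -1 -2.000 0.000
1 -1 -2.500 -0.500
2 -1 -3.500 -0.375
3 -1 -3.813 -0.688
4 -1 -4.438 -0.609
5 -1 -4.633 -0.805
6 -1 -5.023 -0.756
7 -1 -5.146 -0.878
8 -1 -5.390 -0.847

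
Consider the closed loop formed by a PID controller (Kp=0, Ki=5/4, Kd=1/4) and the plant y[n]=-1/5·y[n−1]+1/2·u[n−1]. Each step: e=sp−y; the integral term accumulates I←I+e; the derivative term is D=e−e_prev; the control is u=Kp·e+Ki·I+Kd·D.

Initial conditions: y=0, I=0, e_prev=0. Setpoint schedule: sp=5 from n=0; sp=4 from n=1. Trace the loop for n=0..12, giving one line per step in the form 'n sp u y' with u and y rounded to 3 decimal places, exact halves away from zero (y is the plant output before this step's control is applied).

(exact arithmetic carried between steps; '≈' marks a value shown rounded to 6 d.p. or computed from one; I and e_prev carry over from the previous line; the table rounds u and y to 3 d.p., halves away from zero)
n=0: y=0, sp=5, e=sp−y=5; I=5, D=e−e_prev=5; u=0·5+5/4·5+1/4·5=7.5; next y=-1/5·0+1/2·7.5=3.75
n=1: y=3.75, sp=4, e=sp−y=0.25; I=5.25, D=e−e_prev=-4.75; u=0·0.25+5/4·5.25+1/4·(-4.75)=5.375; next y=-1/5·3.75+1/2·5.375=1.9375
n=2: y=1.9375, sp=4, e=sp−y=2.0625; I=7.3125, D=e−e_prev=1.8125; u=0·2.0625+5/4·7.3125+1/4·1.8125=9.59375; next y=-1/5·1.9375+1/2·9.59375=4.409375
n=3: y=4.409375, sp=4, e=sp−y=-0.409375; I=6.903125, D=e−e_prev=-2.471875; u=0·(-0.409375)+5/4·6.903125+1/4·(-2.471875)≈8.010938; next y=-1/5·4.409375+1/2·8.010938≈3.123594
n=4: y≈3.123594, sp=4, e=sp−y≈0.876406; I≈7.779531, D=e−e_prev≈1.285781; u=0·0.876406+5/4·7.779531+1/4·1.285781≈10.045859; next y=-1/5·3.123594+1/2·10.045859≈4.398211
n=5: y≈4.398211, sp=4, e=sp−y≈-0.398211; I≈7.381320, D=e−e_prev≈-1.274617; u=0·(-0.398211)+5/4·7.381320+1/4·(-1.274617)≈8.907996; next y=-1/5·4.398211+1/2·8.907996≈3.574356
n=6: y≈3.574356, sp=4, e=sp−y≈0.425644; I≈7.806964, D=e−e_prev≈0.823855; u=0·0.425644+5/4·7.806964+1/4·0.823855≈9.964669; next y=-1/5·3.574356+1/2·9.964669≈4.267463
n=7: y≈4.267463, sp=4, e=sp−y≈-0.267463; I≈7.539501, D=e−e_prev≈-0.693108; u=0·(-0.267463)+5/4·7.539501+1/4·(-0.693108)≈9.251099; next y=-1/5·4.267463+1/2·9.251099≈3.772057
n=8: y≈3.772057, sp=4, e=sp−y≈0.227943; I≈7.767444, D=e−e_prev≈0.495407; u=0·0.227943+5/4·7.767444+1/4·0.495407≈9.833157; next y=-1/5·3.772057+1/2·9.833157≈4.162167
n=9: y≈4.162167, sp=4, e=sp−y≈-0.162167; I≈7.605277, D=e−e_prev≈-0.390110; u=0·(-0.162167)+5/4·7.605277+1/4·(-0.390110)≈9.409069; next y=-1/5·4.162167+1/2·9.409069≈3.872101
n=10: y≈3.872101, sp=4, e=sp−y≈0.127899; I≈7.733176, D=e−e_prev≈0.290066; u=0·0.127899+5/4·7.733176+1/4·0.290066≈9.738987; next y=-1/5·3.872101+1/2·9.738987≈4.095073
n=11: y≈4.095073, sp=4, e=sp−y≈-0.095073; I≈7.638103, D=e−e_prev≈-0.222972; u=0·(-0.095073)+5/4·7.638103+1/4·(-0.222972)≈9.491886; next y=-1/5·4.095073+1/2·9.491886≈3.926928
n=12: y≈3.926928, sp=4, e=sp−y≈0.073072; I≈7.711175, D=e−e_prev≈0.168145; u=0·0.073072+5/4·7.711175+1/4·0.168145≈9.681005; next y=-1/5·3.926928+1/2·9.681005≈4.055117

0 5 7.500 0.000
1 4 5.375 3.750
2 4 9.594 1.938
3 4 8.011 4.409
4 4 10.046 3.124
5 4 8.908 4.398
6 4 9.965 3.574
7 4 9.251 4.267
8 4 9.833 3.772
9 4 9.409 4.162
10 4 9.739 3.872
11 4 9.492 4.095
12 4 9.681 3.927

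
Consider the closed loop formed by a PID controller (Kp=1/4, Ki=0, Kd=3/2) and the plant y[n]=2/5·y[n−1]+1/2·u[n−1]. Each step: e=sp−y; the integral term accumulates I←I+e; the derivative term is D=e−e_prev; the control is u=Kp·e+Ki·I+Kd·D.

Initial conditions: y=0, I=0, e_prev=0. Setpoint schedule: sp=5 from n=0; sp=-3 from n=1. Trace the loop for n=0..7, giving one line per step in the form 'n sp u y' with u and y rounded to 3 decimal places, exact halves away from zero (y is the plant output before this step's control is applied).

(exact arithmetic carried between steps; '≈' marks a value shown rounded to 6 d.p. or computed from one; I and e_prev carry over from the previous line; the table rounds u and y to 3 d.p., halves away from zero)
n=0: y=0, sp=5, e=sp−y=5; I=5, D=e−e_prev=5; u=1/4·5+0·5+3/2·5=8.75; next y=2/5·0+1/2·8.75=4.375
n=1: y=4.375, sp=-3, e=sp−y=-7.375; I=-2.375, D=e−e_prev=-12.375; u=1/4·(-7.375)+0·(-2.375)+3/2·(-12.375)=-20.40625; next y=2/5·4.375+1/2·(-20.40625)=-8.453125
n=2: y=-8.453125, sp=-3, e=sp−y=5.453125; I=3.078125, D=e−e_prev=12.828125; u=1/4·5.453125+0·3.078125+3/2·12.828125≈20.605469; next y=2/5·(-8.453125)+1/2·20.605469≈6.921484
n=3: y≈6.921484, sp=-3, e=sp−y≈-9.921484; I≈-6.843359, D=e−e_prev≈-15.374609; u=1/4·(-9.921484)+0·(-6.843359)+3/2·(-15.374609)≈-25.542285; next y=2/5·6.921484+1/2·(-25.542285)≈-10.002549
n=4: y≈-10.002549, sp=-3, e=sp−y≈7.002549; I≈0.159189, D=e−e_prev≈16.924033; u=1/4·7.002549+0·0.159189+3/2·16.924033≈27.136687; next y=2/5·(-10.002549)+1/2·27.136687≈9.567324
n=5: y≈9.567324, sp=-3, e=sp−y≈-12.567324; I≈-12.408135, D=e−e_prev≈-19.569873; u=1/4·(-12.567324)+0·(-12.408135)+3/2·(-19.569873)≈-32.496640; next y=2/5·9.567324+1/2·(-32.496640)≈-12.421391
n=6: y≈-12.421391, sp=-3, e=sp−y≈9.421391; I≈-2.986744, D=e−e_prev≈21.988714; u=1/4·9.421391+0·(-2.986744)+3/2·21.988714≈35.338419; next y=2/5·(-12.421391)+1/2·35.338419≈12.700653
n=7: y≈12.700653, sp=-3, e=sp−y≈-15.700653; I≈-18.687397, D=e−e_prev≈-25.122044; u=1/4·(-15.700653)+0·(-18.687397)+3/2·(-25.122044)≈-41.608229; next y=2/5·12.700653+1/2·(-41.608229)≈-15.723853

0 5 8.750 0.000
1 -3 -20.406 4.375
2 -3 20.605 -8.453
3 -3 -25.542 6.921
4 -3 27.137 -10.003
5 -3 -32.497 9.567
6 -3 35.338 -12.421
7 -3 -41.608 12.701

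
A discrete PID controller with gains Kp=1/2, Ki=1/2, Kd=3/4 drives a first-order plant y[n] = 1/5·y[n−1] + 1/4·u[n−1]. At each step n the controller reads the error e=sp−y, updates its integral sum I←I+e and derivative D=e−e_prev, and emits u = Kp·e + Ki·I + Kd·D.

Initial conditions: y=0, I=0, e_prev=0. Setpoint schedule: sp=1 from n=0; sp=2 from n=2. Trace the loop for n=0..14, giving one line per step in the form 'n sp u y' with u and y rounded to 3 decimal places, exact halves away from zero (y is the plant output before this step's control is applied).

(exact arithmetic carried between steps; '≈' marks a value shown rounded to 6 d.p. or computed from one; I and e_prev carry over from the previous line; the table rounds u and y to 3 d.p., halves away from zero)
n=0: y=0, sp=1, e=sp−y=1; I=1, D=e−e_prev=1; u=1/2·1+1/2·1+3/4·1=1.75; next y=1/5·0+1/4·1.75=0.4375
n=1: y=0.4375, sp=1, e=sp−y=0.5625; I=1.5625, D=e−e_prev=-0.4375; u=1/2·0.5625+1/2·1.5625+3/4·(-0.4375)=0.734375; next y=1/5·0.4375+1/4·0.734375≈0.271094
n=2: y≈0.271094, sp=2, e=sp−y≈1.728906; I≈3.291406, D=e−e_prev≈1.166406; u=1/2·1.728906+1/2·3.291406+3/4·1.166406≈3.384961; next y=1/5·0.271094+1/4·3.384961≈0.900459
n=3: y≈0.900459, sp=2, e=sp−y≈1.099541; I≈4.390947, D=e−e_prev≈-0.629365; u=1/2·1.099541+1/2·4.390947+3/4·(-0.629365)≈2.273220; next y=1/5·0.900459+1/4·2.273220≈0.748397
n=4: y≈0.748397, sp=2, e=sp−y≈1.251603; I≈5.642550, D=e−e_prev≈0.152062; u=1/2·1.251603+1/2·5.642550+3/4·0.152062≈3.561123; next y=1/5·0.748397+1/4·3.561123≈1.039960
n=5: y≈1.039960, sp=2, e=sp−y≈0.960040; I≈6.602590, D=e−e_prev≈-0.291563; u=1/2·0.960040+1/2·6.602590+3/4·(-0.291563)≈3.562642; next y=1/5·1.039960+1/4·3.562642≈1.098653
n=6: y≈1.098653, sp=2, e=sp−y≈0.901347; I≈7.503938, D=e−e_prev≈-0.058692; u=1/2·0.901347+1/2·7.503938+3/4·(-0.058692)≈4.158623; next y=1/5·1.098653+1/4·4.158623≈1.259386
n=7: y≈1.259386, sp=2, e=sp−y≈0.740614; I≈8.244551, D=e−e_prev≈-0.160734; u=1/2·0.740614+1/2·8.244551+3/4·(-0.160734)≈4.372032; next y=1/5·1.259386+1/4·4.372032≈1.344885
n=8: y≈1.344885, sp=2, e=sp−y≈0.655115; I≈8.899666, D=e−e_prev≈-0.085499; u=1/2·0.655115+1/2·8.899666+3/4·(-0.085499)≈4.713266; next y=1/5·1.344885+1/4·4.713266≈1.447294
n=9: y≈1.447294, sp=2, e=sp−y≈0.552706; I≈9.452372, D=e−e_prev≈-0.102408; u=1/2·0.552706+1/2·9.452372+3/4·(-0.102408)≈4.925733; next y=1/5·1.447294+1/4·4.925733≈1.520892
n=10: y≈1.520892, sp=2, e=sp−y≈0.479108; I≈9.931480, D=e−e_prev≈-0.073598; u=1/2·0.479108+1/2·9.931480+3/4·(-0.073598)≈5.150095; next y=1/5·1.520892+1/4·5.150095≈1.591702
n=11: y≈1.591702, sp=2, e=sp−y≈0.408298; I≈10.339778, D=e−e_prev≈-0.070810; u=1/2·0.408298+1/2·10.339778+3/4·(-0.070810)≈5.320930; next y=1/5·1.591702+1/4·5.320930≈1.648573
n=12: y≈1.648573, sp=2, e=sp−y≈0.351427; I≈10.691205, D=e−e_prev≈-0.056871; u=1/2·0.351427+1/2·10.691205+3/4·(-0.056871)≈5.478663; next y=1/5·1.648573+1/4·5.478663≈1.699380
n=13: y≈1.699380, sp=2, e=sp−y≈0.300620; I≈10.991825, D=e−e_prev≈-0.050807; u=1/2·0.300620+1/2·10.991825+3/4·(-0.050807)≈5.608117; next y=1/5·1.699380+1/4·5.608117≈1.741905
n=14: y≈1.741905, sp=2, e=sp−y≈0.258095; I≈11.249919, D=e−e_prev≈-0.042525; u=1/2·0.258095+1/2·11.249919+3/4·(-0.042525)≈5.722113; next y=1/5·1.741905+1/4·5.722113≈1.778909

0 1 1.750 0.000
1 1 0.734 0.438
2 2 3.385 0.271
3 2 2.273 0.900
4 2 3.561 0.748
5 2 3.563 1.040
6 2 4.159 1.099
7 2 4.372 1.259
8 2 4.713 1.345
9 2 4.926 1.447
10 2 5.150 1.521
11 2 5.321 1.592
12 2 5.479 1.649
13 2 5.608 1.699
14 2 5.722 1.742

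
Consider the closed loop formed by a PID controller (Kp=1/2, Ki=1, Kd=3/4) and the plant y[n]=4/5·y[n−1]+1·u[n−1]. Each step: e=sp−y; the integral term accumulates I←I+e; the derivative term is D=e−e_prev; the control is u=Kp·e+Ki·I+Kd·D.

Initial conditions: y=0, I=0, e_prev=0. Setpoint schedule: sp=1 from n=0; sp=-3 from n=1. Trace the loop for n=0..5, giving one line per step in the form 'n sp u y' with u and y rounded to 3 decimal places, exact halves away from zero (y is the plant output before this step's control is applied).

0 1 2.250 0.000
1 -3 -11.563 2.250
2 -3 14.903 -9.763
3 -3 -25.269 7.093
4 -3 37.327 -19.594
5 -3 -58.897 21.651

(exact arithmetic carried between steps; '≈' marks a value shown rounded to 6 d.p. or computed from one; I and e_prev carry over from the previous line; the table rounds u and y to 3 d.p., halves away from zero)
n=0: y=0, sp=1, e=sp−y=1; I=1, D=e−e_prev=1; u=1/2·1+1·1+3/4·1=2.25; next y=4/5·0+1·2.25=2.25
n=1: y=2.25, sp=-3, e=sp−y=-5.25; I=-4.25, D=e−e_prev=-6.25; u=1/2·(-5.25)+1·(-4.25)+3/4·(-6.25)=-11.5625; next y=4/5·2.25+1·(-11.5625)=-9.7625
n=2: y=-9.7625, sp=-3, e=sp−y=6.7625; I=2.5125, D=e−e_prev=12.0125; u=1/2·6.7625+1·2.5125+3/4·12.0125=14.903125; next y=4/5·(-9.7625)+1·14.903125=7.093125
n=3: y=7.093125, sp=-3, e=sp−y=-10.093125; I=-7.580625, D=e−e_prev=-16.855625; u=1/2·(-10.093125)+1·(-7.580625)+3/4·(-16.855625)≈-25.268906; next y=4/5·7.093125+1·(-25.268906)≈-19.594406
n=4: y≈-19.594406, sp=-3, e=sp−y≈16.594406; I≈9.013781, D=e−e_prev≈26.687531; u=1/2·16.594406+1·9.013781+3/4·26.687531≈37.326633; next y=4/5·(-19.594406)+1·37.326633≈21.651108
n=5: y≈21.651108, sp=-3, e=sp−y≈-24.651108; I≈-15.637327, D=e−e_prev≈-41.245514; u=1/2·(-24.651108)+1·(-15.637327)+3/4·(-41.245514)≈-58.897016; next y=4/5·21.651108+1·(-58.897016)≈-41.576130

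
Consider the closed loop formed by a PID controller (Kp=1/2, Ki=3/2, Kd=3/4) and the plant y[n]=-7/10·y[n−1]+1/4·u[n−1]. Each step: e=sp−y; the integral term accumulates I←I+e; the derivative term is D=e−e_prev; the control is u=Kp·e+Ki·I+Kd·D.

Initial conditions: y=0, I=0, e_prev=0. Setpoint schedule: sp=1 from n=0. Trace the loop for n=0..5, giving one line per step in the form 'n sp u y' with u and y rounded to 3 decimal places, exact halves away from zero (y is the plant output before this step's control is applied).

(exact arithmetic carried between steps; '≈' marks a value shown rounded to 6 d.p. or computed from one; I and e_prev carry over from the previous line; the table rounds u and y to 3 d.p., halves away from zero)
n=0: y=0, sp=1, e=sp−y=1; I=1, D=e−e_prev=1; u=1/2·1+3/2·1+3/4·1=2.75; next y=-7/10·0+1/4·2.75=0.6875
n=1: y=0.6875, sp=1, e=sp−y=0.3125; I=1.3125, D=e−e_prev=-0.6875; u=1/2·0.3125+3/2·1.3125+3/4·(-0.6875)=1.609375; next y=-7/10·0.6875+1/4·1.609375≈-0.078906
n=2: y≈-0.078906, sp=1, e=sp−y≈1.078906; I≈2.391406, D=e−e_prev≈0.766406; u=1/2·1.078906+3/2·2.391406+3/4·0.766406≈4.701367; next y=-7/10·(-0.078906)+1/4·4.701367≈1.230576
n=3: y≈1.230576, sp=1, e=sp−y≈-0.230576; I≈2.160830, D=e−e_prev≈-1.309482; u=1/2·(-0.230576)+3/2·2.160830+3/4·(-1.309482)≈2.143845; next y=-7/10·1.230576+1/4·2.143845≈-0.325442
n=4: y≈-0.325442, sp=1, e=sp−y≈1.325442; I≈3.486272, D=e−e_prev≈1.556018; u=1/2·1.325442+3/2·3.486272+3/4·1.556018≈7.059143; next y=-7/10·(-0.325442)+1/4·7.059143≈1.992595
n=5: y≈1.992595, sp=1, e=sp−y≈-0.992595; I≈2.493677, D=e−e_prev≈-2.318037; u=1/2·(-0.992595)+3/2·2.493677+3/4·(-2.318037)≈1.505690; next y=-7/10·1.992595+1/4·1.505690≈-1.018394

0 1 2.750 0.000
1 1 1.609 0.688
2 1 4.701 -0.079
3 1 2.144 1.231
4 1 7.059 -0.325
5 1 1.506 1.993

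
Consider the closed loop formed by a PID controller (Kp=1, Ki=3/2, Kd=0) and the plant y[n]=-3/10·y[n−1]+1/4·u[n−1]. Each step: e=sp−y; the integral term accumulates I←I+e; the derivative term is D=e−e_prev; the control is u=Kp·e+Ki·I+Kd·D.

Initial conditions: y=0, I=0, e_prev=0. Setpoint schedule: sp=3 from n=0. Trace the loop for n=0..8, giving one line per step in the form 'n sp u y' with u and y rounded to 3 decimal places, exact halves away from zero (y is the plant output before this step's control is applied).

0 3 7.500 0.000
1 3 7.313 1.875
2 3 10.523 1.266
3 3 10.661 2.251
4 3 12.437 1.990
5 3 12.646 2.512
6 3 13.639 2.408
7 3 13.828 2.687
8 3 14.389 2.651

(exact arithmetic carried between steps; '≈' marks a value shown rounded to 6 d.p. or computed from one; I and e_prev carry over from the previous line; the table rounds u and y to 3 d.p., halves away from zero)
n=0: y=0, sp=3, e=sp−y=3; I=3, D=e−e_prev=3; u=1·3+3/2·3+0·3=7.5; next y=-3/10·0+1/4·7.5=1.875
n=1: y=1.875, sp=3, e=sp−y=1.125; I=4.125, D=e−e_prev=-1.875; u=1·1.125+3/2·4.125+0·(-1.875)=7.3125; next y=-3/10·1.875+1/4·7.3125=1.265625
n=2: y=1.265625, sp=3, e=sp−y=1.734375; I=5.859375, D=e−e_prev=0.609375; u=1·1.734375+3/2·5.859375+0·0.609375≈10.523438; next y=-3/10·1.265625+1/4·10.523438≈2.251172
n=3: y≈2.251172, sp=3, e=sp−y≈0.748828; I≈6.608203, D=e−e_prev≈-0.985547; u=1·0.748828+3/2·6.608203+0·(-0.985547)≈10.661133; next y=-3/10·2.251172+1/4·10.661133≈1.989932
n=4: y≈1.989932, sp=3, e=sp−y≈1.010068; I≈7.618271, D=e−e_prev≈0.261240; u=1·1.010068+3/2·7.618271+0·0.261240≈12.437476; next y=-3/10·1.989932+1/4·12.437476≈2.512389
n=5: y≈2.512389, sp=3, e=sp−y≈0.487611; I≈8.105882, D=e−e_prev≈-0.522458; u=1·0.487611+3/2·8.105882+0·(-0.522458)≈12.646434; next y=-3/10·2.512389+1/4·12.646434≈2.407892
n=6: y≈2.407892, sp=3, e=sp−y≈0.592108; I≈8.697990, D=e−e_prev≈0.104498; u=1·0.592108+3/2·8.697990+0·0.104498≈13.639094; next y=-3/10·2.407892+1/4·13.639094≈2.687406
n=7: y≈2.687406, sp=3, e=sp−y≈0.312594; I≈9.010584, D=e−e_prev≈-0.279514; u=1·0.312594+3/2·9.010584+0·(-0.279514)≈13.828471; next y=-3/10·2.687406+1/4·13.828471≈2.650896
n=8: y≈2.650896, sp=3, e=sp−y≈0.349104; I≈9.359689, D=e−e_prev≈0.036510; u=1·0.349104+3/2·9.359689+0·0.036510≈14.388637; next y=-3/10·2.650896+1/4·14.388637≈2.801891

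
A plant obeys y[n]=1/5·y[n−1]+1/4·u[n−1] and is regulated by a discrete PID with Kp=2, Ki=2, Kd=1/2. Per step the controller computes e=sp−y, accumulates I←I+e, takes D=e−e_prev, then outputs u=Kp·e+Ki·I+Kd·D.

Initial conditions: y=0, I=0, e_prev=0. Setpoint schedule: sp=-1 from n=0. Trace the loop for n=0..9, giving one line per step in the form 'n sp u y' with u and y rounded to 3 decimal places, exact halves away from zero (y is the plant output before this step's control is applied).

0 -1 -4.500 0.000
1 -1 -0.938 -1.125
2 -1 -4.245 -0.459
3 -1 -1.872 -1.153
4 -1 -3.958 -0.699
5 -1 -2.396 -1.129
6 -1 -3.723 -0.825
7 -1 -2.702 -1.096
8 -1 -3.551 -0.895
9 -1 -2.887 -1.067

(exact arithmetic carried between steps; '≈' marks a value shown rounded to 6 d.p. or computed from one; I and e_prev carry over from the previous line; the table rounds u and y to 3 d.p., halves away from zero)
n=0: y=0, sp=-1, e=sp−y=-1; I=-1, D=e−e_prev=-1; u=2·(-1)+2·(-1)+1/2·(-1)=-4.5; next y=1/5·0+1/4·(-4.5)=-1.125
n=1: y=-1.125, sp=-1, e=sp−y=0.125; I=-0.875, D=e−e_prev=1.125; u=2·0.125+2·(-0.875)+1/2·1.125=-0.9375; next y=1/5·(-1.125)+1/4·(-0.9375)=-0.459375
n=2: y=-0.459375, sp=-1, e=sp−y=-0.540625; I=-1.415625, D=e−e_prev=-0.665625; u=2·(-0.540625)+2·(-1.415625)+1/2·(-0.665625)≈-4.245313; next y=1/5·(-0.459375)+1/4·(-4.245313)≈-1.153203
n=3: y≈-1.153203, sp=-1, e=sp−y≈0.153203; I≈-1.262422, D=e−e_prev≈0.693828; u=2·0.153203+2·(-1.262422)+1/2·0.693828≈-1.871523; next y=1/5·(-1.153203)+1/4·(-1.871523)≈-0.698521
n=4: y≈-0.698521, sp=-1, e=sp−y≈-0.301479; I≈-1.563900, D=e−e_prev≈-0.454682; u=2·(-0.301479)+2·(-1.563900)+1/2·(-0.454682)≈-3.958099; next y=1/5·(-0.698521)+1/4·(-3.958099)≈-1.129229
n=5: y≈-1.129229, sp=-1, e=sp−y≈0.129229; I≈-1.434671, D=e−e_prev≈0.430707; u=2·0.129229+2·(-1.434671)+1/2·0.430707≈-2.395531; next y=1/5·(-1.129229)+1/4·(-2.395531)≈-0.824729
n=6: y≈-0.824729, sp=-1, e=sp−y≈-0.175271; I≈-1.609943, D=e−e_prev≈-0.304500; u=2·(-0.175271)+2·(-1.609943)+1/2·(-0.304500)≈-3.722679; next y=1/5·(-0.824729)+1/4·(-3.722679)≈-1.095615
n=7: y≈-1.095615, sp=-1, e=sp−y≈0.095615; I≈-1.514327, D=e−e_prev≈0.270887; u=2·0.095615+2·(-1.514327)+1/2·0.270887≈-2.701981; next y=1/5·(-1.095615)+1/4·(-2.701981)≈-0.894618
n=8: y≈-0.894618, sp=-1, e=sp−y≈-0.105382; I≈-1.619709, D=e−e_prev≈-0.200997; u=2·(-0.105382)+2·(-1.619709)+1/2·(-0.200997)≈-3.550680; next y=1/5·(-0.894618)+1/4·(-3.550680)≈-1.066594
n=9: y≈-1.066594, sp=-1, e=sp−y≈0.066594; I≈-1.553115, D=e−e_prev≈0.171975; u=2·0.066594+2·(-1.553115)+1/2·0.171975≈-2.887056; next y=1/5·(-1.066594)+1/4·(-2.887056)≈-0.935083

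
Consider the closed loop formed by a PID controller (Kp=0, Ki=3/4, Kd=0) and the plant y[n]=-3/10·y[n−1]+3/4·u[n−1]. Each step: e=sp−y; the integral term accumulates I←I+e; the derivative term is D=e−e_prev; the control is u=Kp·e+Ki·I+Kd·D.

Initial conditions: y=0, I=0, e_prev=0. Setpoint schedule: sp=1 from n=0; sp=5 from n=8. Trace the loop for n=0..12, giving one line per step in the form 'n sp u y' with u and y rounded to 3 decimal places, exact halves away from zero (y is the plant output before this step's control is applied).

(exact arithmetic carried between steps; '≈' marks a value shown rounded to 6 d.p. or computed from one; I and e_prev carry over from the previous line; the table rounds u and y to 3 d.p., halves away from zero)
n=0: y=0, sp=1, e=sp−y=1; I=1, D=e−e_prev=1; u=0·1+3/4·1+0·1=0.75; next y=-3/10·0+3/4·0.75=0.5625
n=1: y=0.5625, sp=1, e=sp−y=0.4375; I=1.4375, D=e−e_prev=-0.5625; u=0·0.4375+3/4·1.4375+0·(-0.5625)=1.078125; next y=-3/10·0.5625+3/4·1.078125≈0.639844
n=2: y≈0.639844, sp=1, e=sp−y≈0.360156; I≈1.797656, D=e−e_prev≈-0.077344; u=0·0.360156+3/4·1.797656+0·(-0.077344)≈1.348242; next y=-3/10·0.639844+3/4·1.348242≈0.819229
n=3: y≈0.819229, sp=1, e=sp−y≈0.180771; I≈1.978428, D=e−e_prev≈-0.179385; u=0·0.180771+3/4·1.978428+0·(-0.179385)≈1.483821; next y=-3/10·0.819229+3/4·1.483821≈0.867097
n=4: y≈0.867097, sp=1, e=sp−y≈0.132903; I≈2.111331, D=e−e_prev≈-0.047869; u=0·0.132903+3/4·2.111331+0·(-0.047869)≈1.583498; next y=-3/10·0.867097+3/4·1.583498≈0.927494
n=5: y≈0.927494, sp=1, e=sp−y≈0.072506; I≈2.183836, D=e−e_prev≈-0.060397; u=0·0.072506+3/4·2.183836+0·(-0.060397)≈1.637877; next y=-3/10·0.927494+3/4·1.637877≈0.950160
n=6: y≈0.950160, sp=1, e=sp−y≈0.049840; I≈2.233677, D=e−e_prev≈-0.022665; u=0·0.049840+3/4·2.233677+0·(-0.022665)≈1.675258; next y=-3/10·0.950160+3/4·1.675258≈0.971395
n=7: y≈0.971395, sp=1, e=sp−y≈0.028605; I≈2.262281, D=e−e_prev≈-0.021236; u=0·0.028605+3/4·2.262281+0·(-0.021236)≈1.696711; next y=-3/10·0.971395+3/4·1.696711≈0.981115
n=8: y≈0.981115, sp=5, e=sp−y≈4.018885; I≈6.281167, D=e−e_prev≈3.990281; u=0·4.018885+3/4·6.281167+0·3.990281≈4.710875; next y=-3/10·0.981115+3/4·4.710875≈3.238822
n=9: y≈3.238822, sp=5, e=sp−y≈1.761178; I≈8.042345, D=e−e_prev≈-2.257707; u=0·1.761178+3/4·8.042345+0·(-2.257707)≈6.031759; next y=-3/10·3.238822+3/4·6.031759≈3.552172
n=10: y≈3.552172, sp=5, e=sp−y≈1.447828; I≈9.490172, D=e−e_prev≈-0.313351; u=0·1.447828+3/4·9.490172+0·(-0.313351)≈7.117629; next y=-3/10·3.552172+3/4·7.117629≈4.272570
n=11: y≈4.272570, sp=5, e=sp−y≈0.727430; I≈10.217602, D=e−e_prev≈-0.720398; u=0·0.727430+3/4·10.217602+0·(-0.720398)≈7.663202; next y=-3/10·4.272570+3/4·7.663202≈4.465630
n=12: y≈4.465630, sp=5, e=sp−y≈0.534370; I≈10.751972, D=e−e_prev≈-0.193060; u=0·0.534370+3/4·10.751972+0·(-0.193060)≈8.063979; next y=-3/10·4.465630+3/4·8.063979≈4.708295

0 1 0.750 0.000
1 1 1.078 0.563
2 1 1.348 0.640
3 1 1.484 0.819
4 1 1.583 0.867
5 1 1.638 0.927
6 1 1.675 0.950
7 1 1.697 0.971
8 5 4.711 0.981
9 5 6.032 3.239
10 5 7.118 3.552
11 5 7.663 4.273
12 5 8.064 4.466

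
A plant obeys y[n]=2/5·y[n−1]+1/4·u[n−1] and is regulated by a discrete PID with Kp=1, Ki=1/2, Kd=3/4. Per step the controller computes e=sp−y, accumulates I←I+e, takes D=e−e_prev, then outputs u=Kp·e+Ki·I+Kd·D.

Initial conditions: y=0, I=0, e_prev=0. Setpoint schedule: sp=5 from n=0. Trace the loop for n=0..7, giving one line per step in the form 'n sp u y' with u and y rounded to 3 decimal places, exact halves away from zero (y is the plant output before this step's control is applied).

(exact arithmetic carried between steps; '≈' marks a value shown rounded to 6 d.p. or computed from one; I and e_prev carry over from the previous line; the table rounds u and y to 3 d.p., halves away from zero)
n=0: y=0, sp=5, e=sp−y=5; I=5, D=e−e_prev=5; u=1·5+1/2·5+3/4·5=11.25; next y=2/5·0+1/4·11.25=2.8125
n=1: y=2.8125, sp=5, e=sp−y=2.1875; I=7.1875, D=e−e_prev=-2.8125; u=1·2.1875+1/2·7.1875+3/4·(-2.8125)=3.671875; next y=2/5·2.8125+1/4·3.671875≈2.042969
n=2: y≈2.042969, sp=5, e=sp−y≈2.957031; I≈10.144531, D=e−e_prev≈0.769531; u=1·2.957031+1/2·10.144531+3/4·0.769531≈8.606445; next y=2/5·2.042969+1/4·8.606445≈2.968799
n=3: y≈2.968799, sp=5, e=sp−y≈2.031201; I≈12.175732, D=e−e_prev≈-0.925830; u=1·2.031201+1/2·12.175732+3/4·(-0.925830)≈7.424695; next y=2/5·2.968799+1/4·7.424695≈3.043693
n=4: y≈3.043693, sp=5, e=sp−y≈1.956307; I≈14.132039, D=e−e_prev≈-0.074894; u=1·1.956307+1/2·14.132039+3/4·(-0.074894)≈8.966156; next y=2/5·3.043693+1/4·8.966156≈3.459016
n=5: y≈3.459016, sp=5, e=sp−y≈1.540984; I≈15.673023, D=e−e_prev≈-0.415323; u=1·1.540984+1/2·15.673023+3/4·(-0.415323)≈9.066003; next y=2/5·3.459016+1/4·9.066003≈3.650107
n=6: y≈3.650107, sp=5, e=sp−y≈1.349893; I≈17.022916, D=e−e_prev≈-0.191091; u=1·1.349893+1/2·17.022916+3/4·(-0.191091)≈9.718032; next y=2/5·3.650107+1/4·9.718032≈3.889551
n=7: y≈3.889551, sp=5, e=sp−y≈1.110449; I≈18.133365, D=e−e_prev≈-0.239444; u=1·1.110449+1/2·18.133365+3/4·(-0.239444)≈9.997549; next y=2/5·3.889551+1/4·9.997549≈4.055208

0 5 11.250 0.000
1 5 3.672 2.813
2 5 8.606 2.043
3 5 7.425 2.969
4 5 8.966 3.044
5 5 9.066 3.459
6 5 9.718 3.650
7 5 9.998 3.890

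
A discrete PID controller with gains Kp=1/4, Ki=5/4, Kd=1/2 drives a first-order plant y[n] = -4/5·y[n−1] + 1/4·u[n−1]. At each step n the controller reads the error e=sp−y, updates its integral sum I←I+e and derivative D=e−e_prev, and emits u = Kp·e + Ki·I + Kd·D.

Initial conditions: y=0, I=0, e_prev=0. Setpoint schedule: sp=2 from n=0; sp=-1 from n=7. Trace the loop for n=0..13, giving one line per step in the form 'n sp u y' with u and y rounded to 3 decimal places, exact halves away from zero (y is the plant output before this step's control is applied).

(exact arithmetic carried between steps; '≈' marks a value shown rounded to 6 d.p. or computed from one; I and e_prev carry over from the previous line; the table rounds u and y to 3 d.p., halves away from zero)
n=0: y=0, sp=2, e=sp−y=2; I=2, D=e−e_prev=2; u=1/4·2+5/4·2+1/2·2=4; next y=-4/5·0+1/4·4=1
n=1: y=1, sp=2, e=sp−y=1; I=3, D=e−e_prev=-1; u=1/4·1+5/4·3+1/2·(-1)=3.5; next y=-4/5·1+1/4·3.5=0.075
n=2: y=0.075, sp=2, e=sp−y=1.925; I=4.925, D=e−e_prev=0.925; u=1/4·1.925+5/4·4.925+1/2·0.925=7.1; next y=-4/5·0.075+1/4·7.1=1.715
n=3: y=1.715, sp=2, e=sp−y=0.285; I=5.21, D=e−e_prev=-1.64; u=1/4·0.285+5/4·5.21+1/2·(-1.64)=5.76375; next y=-4/5·1.715+1/4·5.76375≈0.068938
n=4: y≈0.068938, sp=2, e=sp−y≈1.931063; I≈7.141063, D=e−e_prev≈1.646063; u=1/4·1.931063+5/4·7.141063+1/2·1.646063≈10.232125; next y=-4/5·0.068938+1/4·10.232125≈2.502881
n=5: y≈2.502881, sp=2, e=sp−y≈-0.502881; I≈6.638181, D=e−e_prev≈-2.433944; u=1/4·(-0.502881)+5/4·6.638181+1/2·(-2.433944)≈6.955034; next y=-4/5·2.502881+1/4·6.955034≈-0.263546
n=6: y≈-0.263546, sp=2, e=sp−y≈2.263546; I≈8.901728, D=e−e_prev≈2.766428; u=1/4·2.263546+5/4·8.901728+1/2·2.766428≈13.07626; next y=-4/5·(-0.263546)+1/4·13.07626≈3.479902
n=7: y≈3.479902, sp=-1, e=sp−y≈-4.479902; I≈4.421826, D=e−e_prev≈-6.743449; u=1/4·(-4.479902)+5/4·4.421826+1/2·(-6.743449)≈1.035582; next y=-4/5·3.479902+1/4·1.035582≈-2.525026
n=8: y≈-2.525026, sp=-1, e=sp−y≈1.525026; I≈5.946852, D=e−e_prev≈6.004928; u=1/4·1.525026+5/4·5.946852+1/2·6.004928≈10.817285; next y=-4/5·(-2.525026)+1/4·10.817285≈4.724342
n=9: y≈4.724342, sp=-1, e=sp−y≈-5.724342; I≈0.222509, D=e−e_prev≈-7.249368; u=1/4·(-5.724342)+5/4·0.222509+1/2·(-7.249368)≈-4.777633; next y=-4/5·4.724342+1/4·(-4.777633)≈-4.973882
n=10: y≈-4.973882, sp=-1, e=sp−y≈3.973882; I≈4.196391, D=e−e_prev≈9.698224; u=1/4·3.973882+5/4·4.196391+1/2·9.698224≈11.088072; next y=-4/5·(-4.973882)+1/4·11.088072≈6.751124
n=11: y≈6.751124, sp=-1, e=sp−y≈-7.751124; I≈-3.554732, D=e−e_prev≈-11.725006; u=1/4·(-7.751124)+5/4·(-3.554732)+1/2·(-11.725006)≈-12.243699; next y=-4/5·6.751124+1/4·(-12.243699)≈-8.461824
n=12: y≈-8.461824, sp=-1, e=sp−y≈7.461824; I≈3.907092, D=e−e_prev≈15.212947; u=1/4·7.461824+5/4·3.907092+1/2·15.212947≈14.355794; next y=-4/5·(-8.461824)+1/4·14.355794≈10.358407
n=13: y≈10.358407, sp=-1, e=sp−y≈-11.358407; I≈-7.451316, D=e−e_prev≈-18.820231; u=1/4·(-11.358407)+5/4·(-7.451316)+1/2·(-18.820231)≈-21.563862; next y=-4/5·10.358407+1/4·(-21.563862)≈-13.677692

0 2 4.000 0.000
1 2 3.500 1.000
2 2 7.100 0.075
3 2 5.764 1.715
4 2 10.232 0.069
5 2 6.955 2.503
6 2 13.076 -0.264
7 -1 1.036 3.480
8 -1 10.817 -2.525
9 -1 -4.778 4.724
10 -1 11.088 -4.974
11 -1 -12.244 6.751
12 -1 14.356 -8.462
13 -1 -21.564 10.358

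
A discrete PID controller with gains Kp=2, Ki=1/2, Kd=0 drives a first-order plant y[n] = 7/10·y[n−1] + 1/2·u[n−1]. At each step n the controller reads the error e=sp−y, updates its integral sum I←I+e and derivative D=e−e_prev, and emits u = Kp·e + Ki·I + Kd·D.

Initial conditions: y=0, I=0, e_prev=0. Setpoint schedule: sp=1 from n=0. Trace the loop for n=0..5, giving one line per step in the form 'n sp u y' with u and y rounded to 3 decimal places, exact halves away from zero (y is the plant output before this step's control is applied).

(exact arithmetic carried between steps; '≈' marks a value shown rounded to 6 d.p. or computed from one; I and e_prev carry over from the previous line; the table rounds u and y to 3 d.p., halves away from zero)
n=0: y=0, sp=1, e=sp−y=1; I=1, D=e−e_prev=1; u=2·1+1/2·1+0·1=2.5; next y=7/10·0+1/2·2.5=1.25
n=1: y=1.25, sp=1, e=sp−y=-0.25; I=0.75, D=e−e_prev=-1.25; u=2·(-0.25)+1/2·0.75+0·(-1.25)=-0.125; next y=7/10·1.25+1/2·(-0.125)=0.8125
n=2: y=0.8125, sp=1, e=sp−y=0.1875; I=0.9375, D=e−e_prev=0.4375; u=2·0.1875+1/2·0.9375+0·0.4375=0.84375; next y=7/10·0.8125+1/2·0.84375=0.990625
n=3: y=0.990625, sp=1, e=sp−y=0.009375; I=0.946875, D=e−e_prev=-0.178125; u=2·0.009375+1/2·0.946875+0·(-0.178125)≈0.492188; next y=7/10·0.990625+1/2·0.492188≈0.939531
n=4: y≈0.939531, sp=1, e=sp−y≈0.060469; I≈1.007344, D=e−e_prev≈0.051094; u=2·0.060469+1/2·1.007344+0·0.051094≈0.624609; next y=7/10·0.939531+1/2·0.624609≈0.969977
n=5: y≈0.969977, sp=1, e=sp−y≈0.030023; I≈1.037367, D=e−e_prev≈-0.030445; u=2·0.030023+1/2·1.037367+0·(-0.030445)≈0.578730; next y=7/10·0.969977+1/2·0.578730≈0.968349

0 1 2.500 0.000
1 1 -0.125 1.250
2 1 0.844 0.813
3 1 0.492 0.991
4 1 0.625 0.940
5 1 0.579 0.970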